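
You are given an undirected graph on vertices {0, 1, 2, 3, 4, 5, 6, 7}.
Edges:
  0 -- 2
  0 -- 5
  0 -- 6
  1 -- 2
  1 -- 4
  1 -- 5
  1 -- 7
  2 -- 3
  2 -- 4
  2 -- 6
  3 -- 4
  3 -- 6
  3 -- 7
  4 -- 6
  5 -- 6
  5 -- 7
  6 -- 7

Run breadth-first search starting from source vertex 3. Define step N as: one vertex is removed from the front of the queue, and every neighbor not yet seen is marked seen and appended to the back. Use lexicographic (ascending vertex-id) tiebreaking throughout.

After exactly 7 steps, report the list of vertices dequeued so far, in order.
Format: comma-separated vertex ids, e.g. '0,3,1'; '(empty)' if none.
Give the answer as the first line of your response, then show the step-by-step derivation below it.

3,2,4,6,7,0,1

step 1: dequeue 3; queue=[2,4,6,7]; order=3
step 2: dequeue 2; queue=[4,6,7,0,1]; order=3,2
step 3: dequeue 4; queue=[6,7,0,1]; order=3,2,4
step 4: dequeue 6; queue=[7,0,1,5]; order=3,2,4,6
step 5: dequeue 7; queue=[0,1,5]; order=3,2,4,6,7
step 6: dequeue 0; queue=[1,5]; order=3,2,4,6,7,0
step 7: dequeue 1; queue=[5]; order=3,2,4,6,7,0,1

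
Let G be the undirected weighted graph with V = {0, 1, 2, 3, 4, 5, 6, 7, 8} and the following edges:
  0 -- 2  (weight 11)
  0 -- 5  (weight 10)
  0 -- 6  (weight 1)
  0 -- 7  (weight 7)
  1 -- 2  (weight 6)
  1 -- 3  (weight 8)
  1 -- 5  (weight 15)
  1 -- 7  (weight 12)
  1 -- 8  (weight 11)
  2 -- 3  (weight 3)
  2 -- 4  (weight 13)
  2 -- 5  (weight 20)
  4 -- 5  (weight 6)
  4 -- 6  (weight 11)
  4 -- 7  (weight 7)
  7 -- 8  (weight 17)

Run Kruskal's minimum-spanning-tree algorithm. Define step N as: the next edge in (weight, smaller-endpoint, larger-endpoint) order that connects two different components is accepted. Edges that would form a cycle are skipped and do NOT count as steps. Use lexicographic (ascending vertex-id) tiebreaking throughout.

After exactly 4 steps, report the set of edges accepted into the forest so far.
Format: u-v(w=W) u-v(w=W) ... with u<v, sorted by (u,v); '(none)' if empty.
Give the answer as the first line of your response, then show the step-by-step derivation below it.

0-6(w=1) 1-2(w=6) 2-3(w=3) 4-5(w=6)

step 1: add edge 0-6 (w=1); MST = {0-6(w=1)}
step 2: add edge 2-3 (w=3); MST = {0-6(w=1) 2-3(w=3)}
step 3: add edge 1-2 (w=6); MST = {0-6(w=1) 1-2(w=6) 2-3(w=3)}
step 4: add edge 4-5 (w=6); MST = {0-6(w=1) 1-2(w=6) 2-3(w=3) 4-5(w=6)}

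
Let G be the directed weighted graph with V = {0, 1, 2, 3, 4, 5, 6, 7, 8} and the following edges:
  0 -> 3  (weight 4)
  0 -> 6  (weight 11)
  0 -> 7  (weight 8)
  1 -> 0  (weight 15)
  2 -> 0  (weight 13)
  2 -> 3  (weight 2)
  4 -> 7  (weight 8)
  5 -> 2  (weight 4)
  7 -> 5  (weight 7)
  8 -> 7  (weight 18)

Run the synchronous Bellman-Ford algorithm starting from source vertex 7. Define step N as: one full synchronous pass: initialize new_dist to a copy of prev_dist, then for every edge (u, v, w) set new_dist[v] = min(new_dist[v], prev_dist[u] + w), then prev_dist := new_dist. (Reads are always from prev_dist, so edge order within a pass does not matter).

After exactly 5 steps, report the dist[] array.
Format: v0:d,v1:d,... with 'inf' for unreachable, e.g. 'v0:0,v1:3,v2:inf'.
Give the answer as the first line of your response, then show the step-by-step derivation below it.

v0:24,v1:inf,v2:11,v3:13,v4:inf,v5:7,v6:35,v7:0,v8:inf

step 1: dist = v0:inf,v1:inf,v2:inf,v3:inf,v4:inf,v5:7,v6:inf,v7:0,v8:inf
step 2: dist = v0:inf,v1:inf,v2:11,v3:inf,v4:inf,v5:7,v6:inf,v7:0,v8:inf
step 3: dist = v0:24,v1:inf,v2:11,v3:13,v4:inf,v5:7,v6:inf,v7:0,v8:inf
step 4: dist = v0:24,v1:inf,v2:11,v3:13,v4:inf,v5:7,v6:35,v7:0,v8:inf
step 5: dist = v0:24,v1:inf,v2:11,v3:13,v4:inf,v5:7,v6:35,v7:0,v8:inf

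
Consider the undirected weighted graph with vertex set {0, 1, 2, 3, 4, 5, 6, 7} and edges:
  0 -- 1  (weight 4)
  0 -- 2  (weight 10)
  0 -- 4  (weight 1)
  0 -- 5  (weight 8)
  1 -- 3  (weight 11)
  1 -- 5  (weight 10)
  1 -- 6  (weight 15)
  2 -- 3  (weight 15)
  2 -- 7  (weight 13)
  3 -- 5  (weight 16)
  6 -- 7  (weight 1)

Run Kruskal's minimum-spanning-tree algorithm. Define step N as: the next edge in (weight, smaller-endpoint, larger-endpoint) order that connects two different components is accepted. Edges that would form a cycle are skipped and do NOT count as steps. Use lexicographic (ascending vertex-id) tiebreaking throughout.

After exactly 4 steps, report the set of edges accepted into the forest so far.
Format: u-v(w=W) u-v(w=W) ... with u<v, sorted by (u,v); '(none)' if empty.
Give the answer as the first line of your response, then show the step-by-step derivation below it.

0-1(w=4) 0-4(w=1) 0-5(w=8) 6-7(w=1)

step 1: add edge 0-4 (w=1); MST = {0-4(w=1)}
step 2: add edge 6-7 (w=1); MST = {0-4(w=1) 6-7(w=1)}
step 3: add edge 0-1 (w=4); MST = {0-1(w=4) 0-4(w=1) 6-7(w=1)}
step 4: add edge 0-5 (w=8); MST = {0-1(w=4) 0-4(w=1) 0-5(w=8) 6-7(w=1)}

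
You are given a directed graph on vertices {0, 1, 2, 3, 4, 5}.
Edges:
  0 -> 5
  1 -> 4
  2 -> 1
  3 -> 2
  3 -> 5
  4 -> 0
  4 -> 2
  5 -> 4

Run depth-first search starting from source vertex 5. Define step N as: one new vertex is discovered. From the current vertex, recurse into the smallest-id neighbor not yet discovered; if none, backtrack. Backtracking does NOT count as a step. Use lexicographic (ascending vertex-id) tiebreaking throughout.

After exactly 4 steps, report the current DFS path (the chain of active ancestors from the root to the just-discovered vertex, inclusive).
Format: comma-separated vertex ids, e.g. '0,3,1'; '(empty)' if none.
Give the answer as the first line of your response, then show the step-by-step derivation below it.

5,4,2

step 1: discover 5; path=5; order=5
step 2: discover 4; path=5>4; order=5,4
step 3: discover 0; path=5>4>0; order=5,4,0
step 4: discover 2; path=5>4>2; order=5,4,0,2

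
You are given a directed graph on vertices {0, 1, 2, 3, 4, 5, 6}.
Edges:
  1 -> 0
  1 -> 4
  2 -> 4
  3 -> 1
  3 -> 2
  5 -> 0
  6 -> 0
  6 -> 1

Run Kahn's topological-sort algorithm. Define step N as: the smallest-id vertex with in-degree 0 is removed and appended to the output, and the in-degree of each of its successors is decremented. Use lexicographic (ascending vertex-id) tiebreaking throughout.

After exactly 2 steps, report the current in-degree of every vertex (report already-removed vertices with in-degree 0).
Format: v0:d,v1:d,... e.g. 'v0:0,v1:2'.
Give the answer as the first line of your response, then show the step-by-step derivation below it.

v0:3,v1:1,v2:0,v3:0,v4:1,v5:0,v6:0

step 1: output 3; order=[3]; indeg=(3,1,0,0,2,0,0)
step 2: output 2; order=[3,2]; indeg=(3,1,0,0,1,0,0)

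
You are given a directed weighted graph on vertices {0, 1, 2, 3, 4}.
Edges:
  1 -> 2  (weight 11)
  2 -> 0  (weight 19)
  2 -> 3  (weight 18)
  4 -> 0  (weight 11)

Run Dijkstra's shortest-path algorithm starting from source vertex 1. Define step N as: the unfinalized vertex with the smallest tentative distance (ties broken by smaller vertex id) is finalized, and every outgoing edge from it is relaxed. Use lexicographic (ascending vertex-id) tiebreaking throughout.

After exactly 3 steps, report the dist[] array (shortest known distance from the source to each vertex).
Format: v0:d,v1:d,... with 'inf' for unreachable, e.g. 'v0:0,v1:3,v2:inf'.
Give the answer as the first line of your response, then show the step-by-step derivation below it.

v0:30,v1:0,v2:11,v3:29,v4:inf

step 1: dist = v0:inf,v1:0,v2:11,v3:inf,v4:inf
step 2: dist = v0:30,v1:0,v2:11,v3:29,v4:inf
step 3: dist = v0:30,v1:0,v2:11,v3:29,v4:inf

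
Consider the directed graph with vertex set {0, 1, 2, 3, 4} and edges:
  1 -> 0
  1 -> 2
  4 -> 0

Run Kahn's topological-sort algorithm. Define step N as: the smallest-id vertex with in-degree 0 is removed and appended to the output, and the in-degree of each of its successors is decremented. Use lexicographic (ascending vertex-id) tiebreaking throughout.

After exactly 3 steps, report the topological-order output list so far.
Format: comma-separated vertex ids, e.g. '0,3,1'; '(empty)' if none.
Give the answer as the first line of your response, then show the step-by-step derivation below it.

1,2,3

step 1: output 1; order=[1]; indeg=(1,0,0,0,0)
step 2: output 2; order=[1,2]; indeg=(1,0,0,0,0)
step 3: output 3; order=[1,2,3]; indeg=(1,0,0,0,0)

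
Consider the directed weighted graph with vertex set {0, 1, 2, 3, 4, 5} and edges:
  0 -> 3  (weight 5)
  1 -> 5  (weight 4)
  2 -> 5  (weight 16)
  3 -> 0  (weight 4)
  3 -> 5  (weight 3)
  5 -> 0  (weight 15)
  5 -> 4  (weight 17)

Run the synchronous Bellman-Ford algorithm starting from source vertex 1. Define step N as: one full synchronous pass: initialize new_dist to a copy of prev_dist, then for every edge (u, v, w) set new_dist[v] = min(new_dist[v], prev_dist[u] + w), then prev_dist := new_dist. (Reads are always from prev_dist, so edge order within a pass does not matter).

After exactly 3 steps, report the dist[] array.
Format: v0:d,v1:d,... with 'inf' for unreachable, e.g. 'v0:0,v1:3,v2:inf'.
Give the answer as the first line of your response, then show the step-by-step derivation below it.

v0:19,v1:0,v2:inf,v3:24,v4:21,v5:4

step 1: dist = v0:inf,v1:0,v2:inf,v3:inf,v4:inf,v5:4
step 2: dist = v0:19,v1:0,v2:inf,v3:inf,v4:21,v5:4
step 3: dist = v0:19,v1:0,v2:inf,v3:24,v4:21,v5:4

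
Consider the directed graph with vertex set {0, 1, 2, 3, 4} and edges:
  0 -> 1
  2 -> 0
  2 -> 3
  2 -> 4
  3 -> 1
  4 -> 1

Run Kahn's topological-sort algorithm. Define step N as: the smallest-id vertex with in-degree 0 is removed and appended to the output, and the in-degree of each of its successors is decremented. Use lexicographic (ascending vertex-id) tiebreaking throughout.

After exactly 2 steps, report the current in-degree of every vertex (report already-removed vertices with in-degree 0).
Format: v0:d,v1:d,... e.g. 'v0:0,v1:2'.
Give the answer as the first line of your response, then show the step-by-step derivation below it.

v0:0,v1:2,v2:0,v3:0,v4:0

step 1: output 2; order=[2]; indeg=(0,3,0,0,0)
step 2: output 0; order=[2,0]; indeg=(0,2,0,0,0)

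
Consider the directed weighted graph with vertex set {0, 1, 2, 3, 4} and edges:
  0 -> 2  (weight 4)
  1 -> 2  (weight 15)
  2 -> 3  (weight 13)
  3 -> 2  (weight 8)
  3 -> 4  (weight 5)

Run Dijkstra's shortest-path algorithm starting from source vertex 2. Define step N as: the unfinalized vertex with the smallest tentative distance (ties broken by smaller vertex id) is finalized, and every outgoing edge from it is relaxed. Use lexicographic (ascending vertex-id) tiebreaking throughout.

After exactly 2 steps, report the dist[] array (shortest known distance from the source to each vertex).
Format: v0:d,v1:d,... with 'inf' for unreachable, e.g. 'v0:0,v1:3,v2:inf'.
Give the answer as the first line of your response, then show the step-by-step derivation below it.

v0:inf,v1:inf,v2:0,v3:13,v4:18

step 1: dist = v0:inf,v1:inf,v2:0,v3:13,v4:inf
step 2: dist = v0:inf,v1:inf,v2:0,v3:13,v4:18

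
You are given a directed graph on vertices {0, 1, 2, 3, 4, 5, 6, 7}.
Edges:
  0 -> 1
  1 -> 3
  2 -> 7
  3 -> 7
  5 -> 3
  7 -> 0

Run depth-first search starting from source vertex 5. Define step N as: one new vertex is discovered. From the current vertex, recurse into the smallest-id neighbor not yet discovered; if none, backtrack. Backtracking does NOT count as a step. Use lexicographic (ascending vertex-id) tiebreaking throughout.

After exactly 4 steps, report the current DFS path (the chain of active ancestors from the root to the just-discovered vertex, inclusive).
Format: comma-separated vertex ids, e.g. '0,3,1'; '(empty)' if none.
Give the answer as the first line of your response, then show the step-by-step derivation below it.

5,3,7,0

step 1: discover 5; path=5; order=5
step 2: discover 3; path=5>3; order=5,3
step 3: discover 7; path=5>3>7; order=5,3,7
step 4: discover 0; path=5>3>7>0; order=5,3,7,0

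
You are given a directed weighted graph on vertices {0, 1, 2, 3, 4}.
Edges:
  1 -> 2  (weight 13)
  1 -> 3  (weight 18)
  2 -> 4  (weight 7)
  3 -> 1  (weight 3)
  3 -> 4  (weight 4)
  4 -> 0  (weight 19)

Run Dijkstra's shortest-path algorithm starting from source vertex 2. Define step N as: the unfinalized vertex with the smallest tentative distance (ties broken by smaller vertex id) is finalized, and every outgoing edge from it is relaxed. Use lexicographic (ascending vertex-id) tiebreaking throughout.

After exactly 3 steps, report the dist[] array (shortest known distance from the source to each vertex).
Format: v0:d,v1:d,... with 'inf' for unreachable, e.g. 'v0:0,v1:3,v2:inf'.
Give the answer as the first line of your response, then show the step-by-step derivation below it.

v0:26,v1:inf,v2:0,v3:inf,v4:7

step 1: dist = v0:inf,v1:inf,v2:0,v3:inf,v4:7
step 2: dist = v0:26,v1:inf,v2:0,v3:inf,v4:7
step 3: dist = v0:26,v1:inf,v2:0,v3:inf,v4:7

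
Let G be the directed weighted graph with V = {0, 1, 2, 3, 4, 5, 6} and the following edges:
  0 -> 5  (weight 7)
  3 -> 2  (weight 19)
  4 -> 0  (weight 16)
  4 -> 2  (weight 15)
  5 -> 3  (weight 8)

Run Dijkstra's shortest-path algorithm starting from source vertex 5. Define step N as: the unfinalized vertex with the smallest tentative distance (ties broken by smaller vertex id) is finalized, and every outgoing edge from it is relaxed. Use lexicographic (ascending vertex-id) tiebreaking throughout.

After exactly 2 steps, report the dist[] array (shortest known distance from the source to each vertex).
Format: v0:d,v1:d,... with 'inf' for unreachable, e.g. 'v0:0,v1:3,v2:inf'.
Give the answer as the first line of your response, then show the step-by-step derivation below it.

v0:inf,v1:inf,v2:27,v3:8,v4:inf,v5:0,v6:inf

step 1: dist = v0:inf,v1:inf,v2:inf,v3:8,v4:inf,v5:0,v6:inf
step 2: dist = v0:inf,v1:inf,v2:27,v3:8,v4:inf,v5:0,v6:inf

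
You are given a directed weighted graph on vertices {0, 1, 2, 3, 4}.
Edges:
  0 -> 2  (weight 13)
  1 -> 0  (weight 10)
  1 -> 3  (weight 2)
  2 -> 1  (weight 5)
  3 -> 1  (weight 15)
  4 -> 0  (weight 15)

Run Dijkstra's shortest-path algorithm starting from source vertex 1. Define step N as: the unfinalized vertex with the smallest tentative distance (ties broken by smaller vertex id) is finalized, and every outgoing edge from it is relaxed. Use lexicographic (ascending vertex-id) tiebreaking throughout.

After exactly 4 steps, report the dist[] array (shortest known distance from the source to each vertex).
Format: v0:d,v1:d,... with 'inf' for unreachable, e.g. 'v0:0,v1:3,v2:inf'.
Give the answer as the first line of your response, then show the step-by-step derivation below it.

v0:10,v1:0,v2:23,v3:2,v4:inf

step 1: dist = v0:10,v1:0,v2:inf,v3:2,v4:inf
step 2: dist = v0:10,v1:0,v2:inf,v3:2,v4:inf
step 3: dist = v0:10,v1:0,v2:23,v3:2,v4:inf
step 4: dist = v0:10,v1:0,v2:23,v3:2,v4:inf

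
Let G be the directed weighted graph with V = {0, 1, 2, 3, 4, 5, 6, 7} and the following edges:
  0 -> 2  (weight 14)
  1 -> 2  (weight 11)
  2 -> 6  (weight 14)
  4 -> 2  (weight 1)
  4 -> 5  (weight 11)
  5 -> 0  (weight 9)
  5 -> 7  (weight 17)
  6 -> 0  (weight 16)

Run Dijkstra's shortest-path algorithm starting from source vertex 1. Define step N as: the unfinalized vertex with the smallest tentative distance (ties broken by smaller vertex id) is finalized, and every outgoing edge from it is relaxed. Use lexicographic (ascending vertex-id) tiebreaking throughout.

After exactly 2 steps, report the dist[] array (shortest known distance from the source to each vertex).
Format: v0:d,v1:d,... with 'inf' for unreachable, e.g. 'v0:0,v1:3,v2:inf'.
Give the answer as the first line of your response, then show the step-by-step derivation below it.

v0:inf,v1:0,v2:11,v3:inf,v4:inf,v5:inf,v6:25,v7:inf

step 1: dist = v0:inf,v1:0,v2:11,v3:inf,v4:inf,v5:inf,v6:inf,v7:inf
step 2: dist = v0:inf,v1:0,v2:11,v3:inf,v4:inf,v5:inf,v6:25,v7:inf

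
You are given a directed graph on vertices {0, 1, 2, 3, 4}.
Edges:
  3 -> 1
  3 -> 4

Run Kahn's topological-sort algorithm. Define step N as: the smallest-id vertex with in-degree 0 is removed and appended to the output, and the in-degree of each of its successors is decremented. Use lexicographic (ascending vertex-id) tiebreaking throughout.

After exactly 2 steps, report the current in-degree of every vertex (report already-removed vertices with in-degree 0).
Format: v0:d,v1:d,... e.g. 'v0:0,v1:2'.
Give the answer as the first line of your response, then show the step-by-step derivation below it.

v0:0,v1:1,v2:0,v3:0,v4:1

step 1: output 0; order=[0]; indeg=(0,1,0,0,1)
step 2: output 2; order=[0,2]; indeg=(0,1,0,0,1)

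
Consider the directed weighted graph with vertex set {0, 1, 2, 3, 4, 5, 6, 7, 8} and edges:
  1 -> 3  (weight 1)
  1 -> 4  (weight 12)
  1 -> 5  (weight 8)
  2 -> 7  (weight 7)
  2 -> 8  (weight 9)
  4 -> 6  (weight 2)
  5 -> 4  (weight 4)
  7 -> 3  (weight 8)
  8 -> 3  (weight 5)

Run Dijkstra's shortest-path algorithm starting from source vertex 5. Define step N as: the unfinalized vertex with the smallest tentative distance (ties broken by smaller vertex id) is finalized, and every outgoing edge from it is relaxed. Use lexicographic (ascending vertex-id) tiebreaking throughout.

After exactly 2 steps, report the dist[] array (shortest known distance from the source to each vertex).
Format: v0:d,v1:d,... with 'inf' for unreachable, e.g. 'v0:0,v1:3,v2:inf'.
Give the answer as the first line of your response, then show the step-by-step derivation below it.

v0:inf,v1:inf,v2:inf,v3:inf,v4:4,v5:0,v6:6,v7:inf,v8:inf

step 1: dist = v0:inf,v1:inf,v2:inf,v3:inf,v4:4,v5:0,v6:inf,v7:inf,v8:inf
step 2: dist = v0:inf,v1:inf,v2:inf,v3:inf,v4:4,v5:0,v6:6,v7:inf,v8:inf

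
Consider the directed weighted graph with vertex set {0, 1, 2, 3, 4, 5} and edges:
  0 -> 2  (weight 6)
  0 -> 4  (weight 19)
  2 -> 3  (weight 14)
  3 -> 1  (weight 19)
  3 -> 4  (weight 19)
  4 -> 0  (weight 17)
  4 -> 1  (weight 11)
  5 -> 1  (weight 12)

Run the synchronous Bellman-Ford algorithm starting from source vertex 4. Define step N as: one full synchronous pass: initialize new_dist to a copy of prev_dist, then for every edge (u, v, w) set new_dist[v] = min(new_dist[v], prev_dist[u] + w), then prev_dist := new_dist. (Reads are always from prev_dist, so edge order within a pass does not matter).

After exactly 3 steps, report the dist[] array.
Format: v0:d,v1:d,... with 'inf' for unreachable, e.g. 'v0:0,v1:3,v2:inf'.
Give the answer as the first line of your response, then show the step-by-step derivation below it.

v0:17,v1:11,v2:23,v3:37,v4:0,v5:inf

step 1: dist = v0:17,v1:11,v2:inf,v3:inf,v4:0,v5:inf
step 2: dist = v0:17,v1:11,v2:23,v3:inf,v4:0,v5:inf
step 3: dist = v0:17,v1:11,v2:23,v3:37,v4:0,v5:inf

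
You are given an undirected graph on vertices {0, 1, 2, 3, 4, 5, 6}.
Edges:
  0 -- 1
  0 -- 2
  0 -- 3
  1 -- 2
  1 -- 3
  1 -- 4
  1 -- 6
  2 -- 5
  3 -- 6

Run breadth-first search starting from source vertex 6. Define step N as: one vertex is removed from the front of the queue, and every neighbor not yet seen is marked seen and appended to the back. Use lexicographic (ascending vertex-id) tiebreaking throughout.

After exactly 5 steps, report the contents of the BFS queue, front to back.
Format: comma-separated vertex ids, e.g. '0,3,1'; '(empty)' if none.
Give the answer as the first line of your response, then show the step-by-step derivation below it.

4,5

step 1: dequeue 6; queue=[1,3]; order=6
step 2: dequeue 1; queue=[3,0,2,4]; order=6,1
step 3: dequeue 3; queue=[0,2,4]; order=6,1,3
step 4: dequeue 0; queue=[2,4]; order=6,1,3,0
step 5: dequeue 2; queue=[4,5]; order=6,1,3,0,2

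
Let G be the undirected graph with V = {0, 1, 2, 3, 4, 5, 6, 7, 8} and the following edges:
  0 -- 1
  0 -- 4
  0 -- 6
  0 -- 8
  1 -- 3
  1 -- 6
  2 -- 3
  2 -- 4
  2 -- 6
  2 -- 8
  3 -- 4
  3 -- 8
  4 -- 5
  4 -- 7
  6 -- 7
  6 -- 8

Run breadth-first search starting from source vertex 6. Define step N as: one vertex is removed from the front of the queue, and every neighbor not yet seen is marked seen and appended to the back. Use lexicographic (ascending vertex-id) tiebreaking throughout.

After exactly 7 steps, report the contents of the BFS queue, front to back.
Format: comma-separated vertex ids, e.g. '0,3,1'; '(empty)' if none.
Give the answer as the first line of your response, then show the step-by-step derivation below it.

3,5

step 1: dequeue 6; queue=[0,1,2,7,8]; order=6
step 2: dequeue 0; queue=[1,2,7,8,4]; order=6,0
step 3: dequeue 1; queue=[2,7,8,4,3]; order=6,0,1
step 4: dequeue 2; queue=[7,8,4,3]; order=6,0,1,2
step 5: dequeue 7; queue=[8,4,3]; order=6,0,1,2,7
step 6: dequeue 8; queue=[4,3]; order=6,0,1,2,7,8
step 7: dequeue 4; queue=[3,5]; order=6,0,1,2,7,8,4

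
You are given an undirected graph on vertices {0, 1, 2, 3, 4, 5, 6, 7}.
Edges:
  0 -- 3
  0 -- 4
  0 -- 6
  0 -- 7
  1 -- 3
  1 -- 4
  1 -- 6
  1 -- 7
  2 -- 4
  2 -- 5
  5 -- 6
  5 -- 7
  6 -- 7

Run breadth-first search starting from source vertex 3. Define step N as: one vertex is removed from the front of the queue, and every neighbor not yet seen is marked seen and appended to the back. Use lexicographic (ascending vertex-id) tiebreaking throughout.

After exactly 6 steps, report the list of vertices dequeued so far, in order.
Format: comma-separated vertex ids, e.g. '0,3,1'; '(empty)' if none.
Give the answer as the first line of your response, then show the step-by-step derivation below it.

3,0,1,4,6,7

step 1: dequeue 3; queue=[0,1]; order=3
step 2: dequeue 0; queue=[1,4,6,7]; order=3,0
step 3: dequeue 1; queue=[4,6,7]; order=3,0,1
step 4: dequeue 4; queue=[6,7,2]; order=3,0,1,4
step 5: dequeue 6; queue=[7,2,5]; order=3,0,1,4,6
step 6: dequeue 7; queue=[2,5]; order=3,0,1,4,6,7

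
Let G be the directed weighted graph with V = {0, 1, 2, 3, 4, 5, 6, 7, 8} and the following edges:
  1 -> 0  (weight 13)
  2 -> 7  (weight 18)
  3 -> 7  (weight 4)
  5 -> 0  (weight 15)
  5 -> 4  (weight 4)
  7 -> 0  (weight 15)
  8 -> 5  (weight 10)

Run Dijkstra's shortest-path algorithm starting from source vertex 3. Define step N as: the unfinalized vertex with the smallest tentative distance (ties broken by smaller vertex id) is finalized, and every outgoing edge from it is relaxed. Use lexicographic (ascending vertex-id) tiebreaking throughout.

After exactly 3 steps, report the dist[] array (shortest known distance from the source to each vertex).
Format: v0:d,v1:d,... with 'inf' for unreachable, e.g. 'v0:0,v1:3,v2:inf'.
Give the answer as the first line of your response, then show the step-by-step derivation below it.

v0:19,v1:inf,v2:inf,v3:0,v4:inf,v5:inf,v6:inf,v7:4,v8:inf

step 1: dist = v0:inf,v1:inf,v2:inf,v3:0,v4:inf,v5:inf,v6:inf,v7:4,v8:inf
step 2: dist = v0:19,v1:inf,v2:inf,v3:0,v4:inf,v5:inf,v6:inf,v7:4,v8:inf
step 3: dist = v0:19,v1:inf,v2:inf,v3:0,v4:inf,v5:inf,v6:inf,v7:4,v8:inf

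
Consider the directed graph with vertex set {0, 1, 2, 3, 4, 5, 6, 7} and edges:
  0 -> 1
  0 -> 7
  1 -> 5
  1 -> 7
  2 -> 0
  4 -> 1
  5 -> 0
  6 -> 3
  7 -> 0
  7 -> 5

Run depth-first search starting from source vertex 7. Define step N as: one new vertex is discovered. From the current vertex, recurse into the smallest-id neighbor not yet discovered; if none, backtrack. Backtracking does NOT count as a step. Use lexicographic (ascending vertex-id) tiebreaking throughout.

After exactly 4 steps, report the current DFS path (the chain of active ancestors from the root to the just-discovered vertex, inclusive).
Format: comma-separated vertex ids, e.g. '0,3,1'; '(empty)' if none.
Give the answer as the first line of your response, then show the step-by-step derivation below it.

7,0,1,5

step 1: discover 7; path=7; order=7
step 2: discover 0; path=7>0; order=7,0
step 3: discover 1; path=7>0>1; order=7,0,1
step 4: discover 5; path=7>0>1>5; order=7,0,1,5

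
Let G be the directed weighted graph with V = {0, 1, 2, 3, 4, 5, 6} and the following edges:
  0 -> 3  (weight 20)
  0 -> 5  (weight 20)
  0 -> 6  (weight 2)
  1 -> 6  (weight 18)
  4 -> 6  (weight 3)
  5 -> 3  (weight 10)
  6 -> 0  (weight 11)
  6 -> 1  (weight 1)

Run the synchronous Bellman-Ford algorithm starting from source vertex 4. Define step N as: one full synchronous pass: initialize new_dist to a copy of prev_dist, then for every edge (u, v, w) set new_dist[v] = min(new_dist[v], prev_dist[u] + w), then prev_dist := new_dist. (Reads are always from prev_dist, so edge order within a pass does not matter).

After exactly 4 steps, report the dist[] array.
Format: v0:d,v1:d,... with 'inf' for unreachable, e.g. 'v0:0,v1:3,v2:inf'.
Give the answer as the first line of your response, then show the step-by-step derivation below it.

v0:14,v1:4,v2:inf,v3:34,v4:0,v5:34,v6:3

step 1: dist = v0:inf,v1:inf,v2:inf,v3:inf,v4:0,v5:inf,v6:3
step 2: dist = v0:14,v1:4,v2:inf,v3:inf,v4:0,v5:inf,v6:3
step 3: dist = v0:14,v1:4,v2:inf,v3:34,v4:0,v5:34,v6:3
step 4: dist = v0:14,v1:4,v2:inf,v3:34,v4:0,v5:34,v6:3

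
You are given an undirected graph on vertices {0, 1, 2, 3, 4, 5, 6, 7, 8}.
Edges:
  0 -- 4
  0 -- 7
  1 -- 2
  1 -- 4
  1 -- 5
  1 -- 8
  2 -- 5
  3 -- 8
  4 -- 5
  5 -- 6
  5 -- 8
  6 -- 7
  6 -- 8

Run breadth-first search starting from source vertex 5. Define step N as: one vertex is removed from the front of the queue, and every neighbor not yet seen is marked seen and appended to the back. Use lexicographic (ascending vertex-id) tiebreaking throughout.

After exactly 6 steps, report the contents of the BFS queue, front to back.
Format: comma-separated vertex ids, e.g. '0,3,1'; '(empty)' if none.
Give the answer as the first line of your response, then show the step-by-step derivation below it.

0,7,3

step 1: dequeue 5; queue=[1,2,4,6,8]; order=5
step 2: dequeue 1; queue=[2,4,6,8]; order=5,1
step 3: dequeue 2; queue=[4,6,8]; order=5,1,2
step 4: dequeue 4; queue=[6,8,0]; order=5,1,2,4
step 5: dequeue 6; queue=[8,0,7]; order=5,1,2,4,6
step 6: dequeue 8; queue=[0,7,3]; order=5,1,2,4,6,8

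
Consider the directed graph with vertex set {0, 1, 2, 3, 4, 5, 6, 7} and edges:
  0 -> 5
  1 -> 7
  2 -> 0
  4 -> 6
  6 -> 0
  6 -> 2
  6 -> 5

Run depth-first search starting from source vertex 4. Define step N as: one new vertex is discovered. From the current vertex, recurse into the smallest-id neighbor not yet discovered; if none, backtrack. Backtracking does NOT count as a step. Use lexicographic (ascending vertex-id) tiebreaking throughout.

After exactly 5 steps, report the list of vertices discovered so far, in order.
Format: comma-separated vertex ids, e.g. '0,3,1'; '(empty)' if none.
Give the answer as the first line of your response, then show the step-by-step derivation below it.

4,6,0,5,2

step 1: discover 4; path=4; order=4
step 2: discover 6; path=4>6; order=4,6
step 3: discover 0; path=4>6>0; order=4,6,0
step 4: discover 5; path=4>6>0>5; order=4,6,0,5
step 5: discover 2; path=4>6>2; order=4,6,0,5,2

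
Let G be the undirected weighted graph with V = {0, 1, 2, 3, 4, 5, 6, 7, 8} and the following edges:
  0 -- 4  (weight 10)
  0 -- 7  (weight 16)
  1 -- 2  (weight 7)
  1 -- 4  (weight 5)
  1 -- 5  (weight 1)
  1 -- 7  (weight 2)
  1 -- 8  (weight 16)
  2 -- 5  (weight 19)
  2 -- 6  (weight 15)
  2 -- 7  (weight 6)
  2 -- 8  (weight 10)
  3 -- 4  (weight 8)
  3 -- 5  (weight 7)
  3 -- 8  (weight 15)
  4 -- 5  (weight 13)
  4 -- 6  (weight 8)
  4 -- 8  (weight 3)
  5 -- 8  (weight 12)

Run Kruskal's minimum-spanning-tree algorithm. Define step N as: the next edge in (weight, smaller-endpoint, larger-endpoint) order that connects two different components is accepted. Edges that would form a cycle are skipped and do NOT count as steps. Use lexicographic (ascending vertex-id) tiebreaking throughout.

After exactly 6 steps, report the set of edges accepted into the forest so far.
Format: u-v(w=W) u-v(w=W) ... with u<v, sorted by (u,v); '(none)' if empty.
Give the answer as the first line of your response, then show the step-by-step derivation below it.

1-4(w=5) 1-5(w=1) 1-7(w=2) 2-7(w=6) 3-5(w=7) 4-8(w=3)

step 1: add edge 1-5 (w=1); MST = {1-5(w=1)}
step 2: add edge 1-7 (w=2); MST = {1-5(w=1) 1-7(w=2)}
step 3: add edge 4-8 (w=3); MST = {1-5(w=1) 1-7(w=2) 4-8(w=3)}
step 4: add edge 1-4 (w=5); MST = {1-4(w=5) 1-5(w=1) 1-7(w=2) 4-8(w=3)}
step 5: add edge 2-7 (w=6); MST = {1-4(w=5) 1-5(w=1) 1-7(w=2) 2-7(w=6) 4-8(w=3)}
step 6: add edge 3-5 (w=7); MST = {1-4(w=5) 1-5(w=1) 1-7(w=2) 2-7(w=6) 3-5(w=7) 4-8(w=3)}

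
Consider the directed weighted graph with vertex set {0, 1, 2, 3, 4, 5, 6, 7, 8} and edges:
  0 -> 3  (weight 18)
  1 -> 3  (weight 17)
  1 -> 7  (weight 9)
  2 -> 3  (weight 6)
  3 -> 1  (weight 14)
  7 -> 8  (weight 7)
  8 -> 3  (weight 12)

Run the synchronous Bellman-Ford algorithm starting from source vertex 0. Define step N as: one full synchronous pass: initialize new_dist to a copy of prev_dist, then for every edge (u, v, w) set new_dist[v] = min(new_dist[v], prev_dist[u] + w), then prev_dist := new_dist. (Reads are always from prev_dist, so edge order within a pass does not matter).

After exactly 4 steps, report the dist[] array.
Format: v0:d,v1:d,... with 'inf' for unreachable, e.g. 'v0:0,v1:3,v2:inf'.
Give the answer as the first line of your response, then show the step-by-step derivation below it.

v0:0,v1:32,v2:inf,v3:18,v4:inf,v5:inf,v6:inf,v7:41,v8:48

step 1: dist = v0:0,v1:inf,v2:inf,v3:18,v4:inf,v5:inf,v6:inf,v7:inf,v8:inf
step 2: dist = v0:0,v1:32,v2:inf,v3:18,v4:inf,v5:inf,v6:inf,v7:inf,v8:inf
step 3: dist = v0:0,v1:32,v2:inf,v3:18,v4:inf,v5:inf,v6:inf,v7:41,v8:inf
step 4: dist = v0:0,v1:32,v2:inf,v3:18,v4:inf,v5:inf,v6:inf,v7:41,v8:48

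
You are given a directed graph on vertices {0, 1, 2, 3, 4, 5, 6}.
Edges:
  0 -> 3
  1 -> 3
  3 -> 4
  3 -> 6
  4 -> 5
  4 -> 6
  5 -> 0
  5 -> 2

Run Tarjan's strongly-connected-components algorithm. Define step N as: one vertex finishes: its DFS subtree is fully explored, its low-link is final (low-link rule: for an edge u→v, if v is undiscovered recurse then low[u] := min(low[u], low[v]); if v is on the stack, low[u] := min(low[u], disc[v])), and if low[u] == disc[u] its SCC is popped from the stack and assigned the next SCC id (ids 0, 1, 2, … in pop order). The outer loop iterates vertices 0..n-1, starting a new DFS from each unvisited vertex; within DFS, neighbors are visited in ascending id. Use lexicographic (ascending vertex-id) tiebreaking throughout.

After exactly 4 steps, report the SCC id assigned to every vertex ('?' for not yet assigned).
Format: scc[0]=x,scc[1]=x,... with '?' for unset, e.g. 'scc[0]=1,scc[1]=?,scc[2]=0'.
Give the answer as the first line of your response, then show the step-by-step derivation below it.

scc[0]=?,scc[1]=?,scc[2]=0,scc[3]=?,scc[4]=?,scc[5]=?,scc[6]=1

step 1: low=(low[0]=0,low[1]=?,low[2]=4,low[3]=1,low[4]=2,low[5]=0,low[6]=?); scc=(scc[0]=?,scc[1]=?,scc[2]=0,scc[3]=?,scc[4]=?,scc[5]=?,scc[6]=?)
step 2: low=(low[0]=0,low[1]=?,low[2]=4,low[3]=1,low[4]=2,low[5]=0,low[6]=?); scc=(scc[0]=?,scc[1]=?,scc[2]=0,scc[3]=?,scc[4]=?,scc[5]=?,scc[6]=?)
step 3: low=(low[0]=0,low[1]=?,low[2]=4,low[3]=1,low[4]=0,low[5]=0,low[6]=5); scc=(scc[0]=?,scc[1]=?,scc[2]=0,scc[3]=?,scc[4]=?,scc[5]=?,scc[6]=1)
step 4: low=(low[0]=0,low[1]=?,low[2]=4,low[3]=1,low[4]=0,low[5]=0,low[6]=5); scc=(scc[0]=?,scc[1]=?,scc[2]=0,scc[3]=?,scc[4]=?,scc[5]=?,scc[6]=1)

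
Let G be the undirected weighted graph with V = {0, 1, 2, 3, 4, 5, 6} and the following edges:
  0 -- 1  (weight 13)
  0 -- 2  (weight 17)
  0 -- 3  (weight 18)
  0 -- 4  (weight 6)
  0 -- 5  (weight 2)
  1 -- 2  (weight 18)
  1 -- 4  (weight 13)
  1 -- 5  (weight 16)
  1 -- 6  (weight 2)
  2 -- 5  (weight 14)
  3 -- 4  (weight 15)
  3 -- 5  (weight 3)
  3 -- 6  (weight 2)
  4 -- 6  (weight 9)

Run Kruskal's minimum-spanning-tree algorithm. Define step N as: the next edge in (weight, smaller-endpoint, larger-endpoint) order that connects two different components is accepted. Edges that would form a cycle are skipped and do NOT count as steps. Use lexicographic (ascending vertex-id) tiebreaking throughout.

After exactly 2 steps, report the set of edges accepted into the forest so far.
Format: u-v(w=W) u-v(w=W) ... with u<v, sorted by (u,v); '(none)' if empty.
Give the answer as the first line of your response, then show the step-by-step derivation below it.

0-5(w=2) 1-6(w=2)

step 1: add edge 0-5 (w=2); MST = {0-5(w=2)}
step 2: add edge 1-6 (w=2); MST = {0-5(w=2) 1-6(w=2)}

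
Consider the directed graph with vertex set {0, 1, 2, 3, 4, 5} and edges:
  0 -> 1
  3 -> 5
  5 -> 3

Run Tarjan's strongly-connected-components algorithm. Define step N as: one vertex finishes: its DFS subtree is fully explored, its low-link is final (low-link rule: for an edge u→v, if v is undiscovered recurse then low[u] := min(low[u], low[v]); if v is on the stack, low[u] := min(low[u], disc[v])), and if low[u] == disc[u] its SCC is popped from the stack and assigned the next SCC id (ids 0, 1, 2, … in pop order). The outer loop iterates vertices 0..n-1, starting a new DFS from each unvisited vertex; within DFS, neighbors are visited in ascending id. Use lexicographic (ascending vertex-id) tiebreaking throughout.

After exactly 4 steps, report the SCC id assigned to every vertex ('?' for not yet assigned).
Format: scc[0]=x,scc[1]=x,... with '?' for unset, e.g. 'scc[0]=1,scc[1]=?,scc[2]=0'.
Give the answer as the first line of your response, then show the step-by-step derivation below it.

scc[0]=1,scc[1]=0,scc[2]=2,scc[3]=?,scc[4]=?,scc[5]=?

step 1: low=(low[0]=0,low[1]=1,low[2]=?,low[3]=?,low[4]=?,low[5]=?); scc=(scc[0]=?,scc[1]=0,scc[2]=?,scc[3]=?,scc[4]=?,scc[5]=?)
step 2: low=(low[0]=0,low[1]=1,low[2]=?,low[3]=?,low[4]=?,low[5]=?); scc=(scc[0]=1,scc[1]=0,scc[2]=?,scc[3]=?,scc[4]=?,scc[5]=?)
step 3: low=(low[0]=0,low[1]=1,low[2]=2,low[3]=?,low[4]=?,low[5]=?); scc=(scc[0]=1,scc[1]=0,scc[2]=2,scc[3]=?,scc[4]=?,scc[5]=?)
step 4: low=(low[0]=0,low[1]=1,low[2]=2,low[3]=3,low[4]=?,low[5]=3); scc=(scc[0]=1,scc[1]=0,scc[2]=2,scc[3]=?,scc[4]=?,scc[5]=?)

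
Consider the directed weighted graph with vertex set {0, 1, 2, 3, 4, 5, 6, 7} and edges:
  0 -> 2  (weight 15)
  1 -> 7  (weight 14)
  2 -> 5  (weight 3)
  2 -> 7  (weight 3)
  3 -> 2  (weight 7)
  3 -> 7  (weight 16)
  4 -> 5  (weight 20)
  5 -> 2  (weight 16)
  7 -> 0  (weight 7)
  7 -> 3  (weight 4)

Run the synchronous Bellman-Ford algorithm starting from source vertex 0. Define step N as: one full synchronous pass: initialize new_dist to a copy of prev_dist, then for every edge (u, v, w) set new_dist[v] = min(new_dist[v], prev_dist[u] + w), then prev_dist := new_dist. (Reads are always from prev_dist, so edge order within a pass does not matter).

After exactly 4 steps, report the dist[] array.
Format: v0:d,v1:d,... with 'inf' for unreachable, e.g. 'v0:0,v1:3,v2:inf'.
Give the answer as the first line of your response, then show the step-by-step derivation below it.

v0:0,v1:inf,v2:15,v3:22,v4:inf,v5:18,v6:inf,v7:18

step 1: dist = v0:0,v1:inf,v2:15,v3:inf,v4:inf,v5:inf,v6:inf,v7:inf
step 2: dist = v0:0,v1:inf,v2:15,v3:inf,v4:inf,v5:18,v6:inf,v7:18
step 3: dist = v0:0,v1:inf,v2:15,v3:22,v4:inf,v5:18,v6:inf,v7:18
step 4: dist = v0:0,v1:inf,v2:15,v3:22,v4:inf,v5:18,v6:inf,v7:18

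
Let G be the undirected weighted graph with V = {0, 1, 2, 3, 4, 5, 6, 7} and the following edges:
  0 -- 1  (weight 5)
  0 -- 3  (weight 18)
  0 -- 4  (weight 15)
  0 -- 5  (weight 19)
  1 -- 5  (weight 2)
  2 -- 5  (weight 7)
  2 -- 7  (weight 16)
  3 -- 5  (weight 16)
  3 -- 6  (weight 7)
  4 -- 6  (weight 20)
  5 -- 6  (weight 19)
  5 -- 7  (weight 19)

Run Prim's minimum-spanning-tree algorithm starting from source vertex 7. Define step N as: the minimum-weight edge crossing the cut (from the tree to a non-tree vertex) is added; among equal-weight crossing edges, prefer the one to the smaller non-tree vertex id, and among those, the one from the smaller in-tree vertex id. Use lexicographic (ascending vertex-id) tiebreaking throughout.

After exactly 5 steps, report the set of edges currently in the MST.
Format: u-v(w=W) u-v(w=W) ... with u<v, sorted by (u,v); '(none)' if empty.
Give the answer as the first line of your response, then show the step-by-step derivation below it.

0-1(w=5) 0-4(w=15) 1-5(w=2) 2-5(w=7) 2-7(w=16)

step 1: add edge 2-7 (w=16); MST = {2-7(w=16)}
step 2: add edge 2-5 (w=7); MST = {2-5(w=7) 2-7(w=16)}
step 3: add edge 1-5 (w=2); MST = {1-5(w=2) 2-5(w=7) 2-7(w=16)}
step 4: add edge 0-1 (w=5); MST = {0-1(w=5) 1-5(w=2) 2-5(w=7) 2-7(w=16)}
step 5: add edge 0-4 (w=15); MST = {0-1(w=5) 0-4(w=15) 1-5(w=2) 2-5(w=7) 2-7(w=16)}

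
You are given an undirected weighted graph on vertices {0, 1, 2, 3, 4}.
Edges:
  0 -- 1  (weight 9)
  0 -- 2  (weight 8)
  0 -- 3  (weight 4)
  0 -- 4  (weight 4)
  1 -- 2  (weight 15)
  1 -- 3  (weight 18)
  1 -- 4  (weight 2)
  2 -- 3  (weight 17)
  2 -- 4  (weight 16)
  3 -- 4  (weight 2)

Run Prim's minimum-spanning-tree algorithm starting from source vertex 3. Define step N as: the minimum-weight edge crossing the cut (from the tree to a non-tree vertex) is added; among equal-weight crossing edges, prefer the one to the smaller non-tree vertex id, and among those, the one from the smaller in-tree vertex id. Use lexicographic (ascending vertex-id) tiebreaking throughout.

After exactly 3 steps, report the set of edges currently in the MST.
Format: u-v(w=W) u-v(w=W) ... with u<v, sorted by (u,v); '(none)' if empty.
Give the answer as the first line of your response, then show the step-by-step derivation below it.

0-3(w=4) 1-4(w=2) 3-4(w=2)

step 1: add edge 3-4 (w=2); MST = {3-4(w=2)}
step 2: add edge 1-4 (w=2); MST = {1-4(w=2) 3-4(w=2)}
step 3: add edge 0-3 (w=4); MST = {0-3(w=4) 1-4(w=2) 3-4(w=2)}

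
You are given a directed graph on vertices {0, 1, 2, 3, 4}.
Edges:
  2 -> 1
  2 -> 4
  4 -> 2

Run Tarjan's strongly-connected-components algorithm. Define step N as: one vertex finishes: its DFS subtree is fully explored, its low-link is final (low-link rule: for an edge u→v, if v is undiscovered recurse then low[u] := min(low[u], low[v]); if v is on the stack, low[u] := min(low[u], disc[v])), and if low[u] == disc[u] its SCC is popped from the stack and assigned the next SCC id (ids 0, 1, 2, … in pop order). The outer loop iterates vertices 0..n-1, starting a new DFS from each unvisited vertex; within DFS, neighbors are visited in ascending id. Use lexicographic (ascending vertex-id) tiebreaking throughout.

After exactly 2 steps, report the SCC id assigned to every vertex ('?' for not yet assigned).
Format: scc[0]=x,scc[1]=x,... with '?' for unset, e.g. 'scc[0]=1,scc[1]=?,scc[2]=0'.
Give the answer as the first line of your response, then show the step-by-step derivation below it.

scc[0]=0,scc[1]=1,scc[2]=?,scc[3]=?,scc[4]=?

step 1: low=(low[0]=0,low[1]=?,low[2]=?,low[3]=?,low[4]=?); scc=(scc[0]=0,scc[1]=?,scc[2]=?,scc[3]=?,scc[4]=?)
step 2: low=(low[0]=0,low[1]=1,low[2]=?,low[3]=?,low[4]=?); scc=(scc[0]=0,scc[1]=1,scc[2]=?,scc[3]=?,scc[4]=?)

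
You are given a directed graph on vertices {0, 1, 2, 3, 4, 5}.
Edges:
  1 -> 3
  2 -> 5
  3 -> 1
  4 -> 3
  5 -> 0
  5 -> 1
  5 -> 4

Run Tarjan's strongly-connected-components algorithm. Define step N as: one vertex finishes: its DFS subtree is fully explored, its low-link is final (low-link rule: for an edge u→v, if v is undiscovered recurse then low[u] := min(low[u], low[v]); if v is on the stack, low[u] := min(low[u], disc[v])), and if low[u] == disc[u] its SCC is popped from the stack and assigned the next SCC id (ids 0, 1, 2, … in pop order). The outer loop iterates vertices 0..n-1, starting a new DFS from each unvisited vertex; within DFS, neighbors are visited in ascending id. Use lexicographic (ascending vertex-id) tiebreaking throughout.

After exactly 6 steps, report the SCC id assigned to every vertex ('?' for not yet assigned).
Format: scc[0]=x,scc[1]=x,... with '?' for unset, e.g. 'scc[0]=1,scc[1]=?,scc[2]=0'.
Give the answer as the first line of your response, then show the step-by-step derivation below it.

scc[0]=0,scc[1]=1,scc[2]=4,scc[3]=1,scc[4]=2,scc[5]=3

step 1: low=(low[0]=0,low[1]=?,low[2]=?,low[3]=?,low[4]=?,low[5]=?); scc=(scc[0]=0,scc[1]=?,scc[2]=?,scc[3]=?,scc[4]=?,scc[5]=?)
step 2: low=(low[0]=0,low[1]=1,low[2]=?,low[3]=1,low[4]=?,low[5]=?); scc=(scc[0]=0,scc[1]=?,scc[2]=?,scc[3]=?,scc[4]=?,scc[5]=?)
step 3: low=(low[0]=0,low[1]=1,low[2]=?,low[3]=1,low[4]=?,low[5]=?); scc=(scc[0]=0,scc[1]=1,scc[2]=?,scc[3]=1,scc[4]=?,scc[5]=?)
step 4: low=(low[0]=0,low[1]=1,low[2]=3,low[3]=1,low[4]=5,low[5]=4); scc=(scc[0]=0,scc[1]=1,scc[2]=?,scc[3]=1,scc[4]=2,scc[5]=?)
step 5: low=(low[0]=0,low[1]=1,low[2]=3,low[3]=1,low[4]=5,low[5]=4); scc=(scc[0]=0,scc[1]=1,scc[2]=?,scc[3]=1,scc[4]=2,scc[5]=3)
step 6: low=(low[0]=0,low[1]=1,low[2]=3,low[3]=1,low[4]=5,low[5]=4); scc=(scc[0]=0,scc[1]=1,scc[2]=4,scc[3]=1,scc[4]=2,scc[5]=3)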